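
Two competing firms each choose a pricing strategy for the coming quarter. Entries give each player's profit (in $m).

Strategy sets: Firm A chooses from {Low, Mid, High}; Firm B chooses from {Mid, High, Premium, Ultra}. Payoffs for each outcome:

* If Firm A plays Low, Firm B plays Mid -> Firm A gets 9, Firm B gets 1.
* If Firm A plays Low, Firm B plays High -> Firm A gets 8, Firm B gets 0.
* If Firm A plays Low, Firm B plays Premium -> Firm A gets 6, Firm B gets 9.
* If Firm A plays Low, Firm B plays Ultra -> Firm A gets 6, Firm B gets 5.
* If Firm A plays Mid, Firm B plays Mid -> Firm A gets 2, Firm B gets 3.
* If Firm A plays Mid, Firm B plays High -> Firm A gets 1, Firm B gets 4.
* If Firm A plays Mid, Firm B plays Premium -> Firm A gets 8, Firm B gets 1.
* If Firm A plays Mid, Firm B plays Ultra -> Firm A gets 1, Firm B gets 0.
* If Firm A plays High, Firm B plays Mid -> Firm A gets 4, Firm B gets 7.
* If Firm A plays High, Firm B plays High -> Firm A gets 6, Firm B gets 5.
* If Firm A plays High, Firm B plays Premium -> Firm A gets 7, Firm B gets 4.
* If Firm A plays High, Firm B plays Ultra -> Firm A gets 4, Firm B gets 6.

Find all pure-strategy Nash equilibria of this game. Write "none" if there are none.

(Low, Mid): Firm B can switch to Premium (1 → 9). Not NE.
(Low, High): Firm B can switch to Mid (0 → 1). Not NE.
(Low, Premium): Firm A can switch to Mid (6 → 8). Not NE.
(Low, Ultra): Firm B can switch to Premium (5 → 9). Not NE.
(Mid, Mid): Firm A can switch to Low (2 → 9). Not NE.
(Mid, High): Firm A can switch to Low (1 → 8). Not NE.
(Mid, Premium): Firm B can switch to Mid (1 → 3). Not NE.
(Mid, Ultra): Firm A can switch to Low (1 → 6). Not NE.
(The remaining 4 profiles each have a profitable deviation by the same check.)

This game has no pure Nash equilibrium.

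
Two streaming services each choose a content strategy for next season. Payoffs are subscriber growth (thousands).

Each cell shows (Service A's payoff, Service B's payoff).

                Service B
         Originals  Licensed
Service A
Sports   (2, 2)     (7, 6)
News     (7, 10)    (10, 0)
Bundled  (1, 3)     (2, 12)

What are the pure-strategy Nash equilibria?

For each player, find the best response to each opponent profile; mutual best responses are the pure NE.
Service A against Originals: payoffs 2, 7, 1 → best response News.
Service A against Licensed: payoffs 7, 10, 2 → best response News.
Service B against Sports: payoffs 2, 6 → best response Licensed.
Service B against News: payoffs 10, 0 → best response Originals.
Service B against Bundled: payoffs 3, 12 → best response Licensed.
Mutual best responses: (News, Originals).

Pure NE: (News, Originals)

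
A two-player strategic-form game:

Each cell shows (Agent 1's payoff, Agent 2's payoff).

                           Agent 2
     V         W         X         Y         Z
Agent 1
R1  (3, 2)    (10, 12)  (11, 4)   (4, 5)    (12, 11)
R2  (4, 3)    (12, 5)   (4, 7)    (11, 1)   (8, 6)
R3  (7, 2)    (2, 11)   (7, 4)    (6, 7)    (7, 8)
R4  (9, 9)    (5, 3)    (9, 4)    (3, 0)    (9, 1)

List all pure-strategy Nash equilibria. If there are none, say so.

Pure NE: (R4, V)

Mark each player's best response to every combination of opponents' strategies; a profile where every player is best-responding is a pure Nash equilibrium.
Agent 1 against V: payoffs 3, 4, 7, 9 → best response R4.
Agent 1 against W: payoffs 10, 12, 2, 5 → best response R2.
Agent 1 against X: payoffs 11, 4, 7, 9 → best response R1.
Agent 1 against Y: payoffs 4, 11, 6, 3 → best response R2.
Agent 1 against Z: payoffs 12, 8, 7, 9 → best response R1.
Agent 2 against R1: payoffs 2, 12, 4, 5, 11 → best response W.
Agent 2 against R2: payoffs 3, 5, 7, 1, 6 → best response X.
Agent 2 against R3: payoffs 2, 11, 4, 7, 8 → best response W.
Agent 2 against R4: payoffs 9, 3, 4, 0, 1 → best response V.
Mutual best responses: (R4, V).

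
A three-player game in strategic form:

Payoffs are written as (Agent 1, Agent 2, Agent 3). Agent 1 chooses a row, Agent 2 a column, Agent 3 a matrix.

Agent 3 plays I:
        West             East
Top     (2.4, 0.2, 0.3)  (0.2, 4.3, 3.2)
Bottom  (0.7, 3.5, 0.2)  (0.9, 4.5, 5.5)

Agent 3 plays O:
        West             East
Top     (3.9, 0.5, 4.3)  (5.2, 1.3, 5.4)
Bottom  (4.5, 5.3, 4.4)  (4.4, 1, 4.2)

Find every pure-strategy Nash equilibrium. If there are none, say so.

Pure-strategy Nash equilibria: (Top, East, O); (Bottom, West, O); (Bottom, East, I)

(Top, West, I): Agent 2 can switch to East (0.2 → 4.3). Not NE.
(Top, West, O): Agent 1 can switch to Bottom (3.9 → 4.5). Not NE.
(Top, East, I): Agent 1 can switch to Bottom (0.2 → 0.9). Not NE.
(Top, East, O): Agent 1 gets 5.2, best alternative 4.4; Agent 2 gets 1.3, best alternative 0.5; Agent 3 gets 5.4, best alternative 3.2. No profitable deviation — NE.
(Bottom, West, I): Agent 1 can switch to Top (0.7 → 2.4). Not NE.
(Bottom, West, O): Agent 1 gets 4.5, best alternative 3.9; Agent 2 gets 5.3, best alternative 1; Agent 3 gets 4.4, best alternative 0.2. No profitable deviation — NE.
(Bottom, East, I): Agent 1 gets 0.9, best alternative 0.2; Agent 2 gets 4.5, best alternative 3.5; Agent 3 gets 5.5, best alternative 4.2. No profitable deviation — NE.
(Bottom, East, O): Agent 1 can switch to Top (4.4 → 5.2). Not NE.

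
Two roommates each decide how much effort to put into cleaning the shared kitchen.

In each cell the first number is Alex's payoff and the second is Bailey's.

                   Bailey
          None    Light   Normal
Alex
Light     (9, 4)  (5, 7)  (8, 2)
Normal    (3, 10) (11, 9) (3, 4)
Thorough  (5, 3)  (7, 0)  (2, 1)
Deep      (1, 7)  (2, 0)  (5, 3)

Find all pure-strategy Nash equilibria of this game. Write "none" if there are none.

Alex against None: payoffs 9, 3, 5, 1 → best response Light.
Alex against Light: payoffs 5, 11, 7, 2 → best response Normal.
Alex against Normal: payoffs 8, 3, 2, 5 → best response Light.
Bailey against Light: payoffs 4, 7, 2 → best response Light.
Bailey against Normal: payoffs 10, 9, 4 → best response None.
Bailey against Thorough: payoffs 3, 0, 1 → best response None.
Bailey against Deep: payoffs 7, 0, 3 → best response None.
No profile is a mutual best response for all players.

This game has no pure Nash equilibrium.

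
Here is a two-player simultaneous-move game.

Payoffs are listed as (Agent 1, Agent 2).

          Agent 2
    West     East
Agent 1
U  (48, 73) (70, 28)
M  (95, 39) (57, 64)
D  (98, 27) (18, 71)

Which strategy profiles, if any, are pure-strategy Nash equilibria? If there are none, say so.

No pure-strategy Nash equilibrium.

For each strategy profile, look for a profitable unilateral deviation.
(U, West): Agent 1 can switch to M (48 → 95). Not NE.
(U, East): Agent 2 can switch to West (28 → 73). Not NE.
(M, West): Agent 1 can switch to D (95 → 98). Not NE.
(M, East): Agent 1 can switch to U (57 → 70). Not NE.
(D, West): Agent 2 can switch to East (27 → 71). Not NE.
(D, East): Agent 1 can switch to U (18 → 70). Not NE.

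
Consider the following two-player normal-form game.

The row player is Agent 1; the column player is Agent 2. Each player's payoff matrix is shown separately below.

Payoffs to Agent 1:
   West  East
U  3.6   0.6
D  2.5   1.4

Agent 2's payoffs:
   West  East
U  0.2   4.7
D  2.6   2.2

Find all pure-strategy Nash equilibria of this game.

(U, West): Agent 2 can switch to East (0.2 → 4.7). Not NE.
(U, East): Agent 1 can switch to D (0.6 → 1.4). Not NE.
(D, West): Agent 1 can switch to U (2.5 → 3.6). Not NE.
(D, East): Agent 2 can switch to West (2.2 → 2.6). Not NE.

This game has no pure Nash equilibrium.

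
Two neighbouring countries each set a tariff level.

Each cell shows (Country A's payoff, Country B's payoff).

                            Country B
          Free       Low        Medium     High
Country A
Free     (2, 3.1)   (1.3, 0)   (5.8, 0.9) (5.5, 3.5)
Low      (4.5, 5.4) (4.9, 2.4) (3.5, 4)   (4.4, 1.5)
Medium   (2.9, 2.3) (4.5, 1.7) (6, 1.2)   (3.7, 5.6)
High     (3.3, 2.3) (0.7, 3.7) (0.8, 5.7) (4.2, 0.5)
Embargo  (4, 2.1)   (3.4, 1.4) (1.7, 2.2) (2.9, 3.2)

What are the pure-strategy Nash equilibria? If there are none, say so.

For each player, find the best response to each opponent profile; mutual best responses are the pure NE.
Country A against Free: payoffs 2, 4.5, 2.9, 3.3, 4 → best response Low.
Country A against Low: payoffs 1.3, 4.9, 4.5, 0.7, 3.4 → best response Low.
Country A against Medium: payoffs 5.8, 3.5, 6, 0.8, 1.7 → best response Medium.
Country A against High: payoffs 5.5, 4.4, 3.7, 4.2, 2.9 → best response Free.
Country B against Free: payoffs 3.1, 0, 0.9, 3.5 → best response High.
Country B against Low: payoffs 5.4, 2.4, 4, 1.5 → best response Free.
Country B against Medium: payoffs 2.3, 1.7, 1.2, 5.6 → best response High.
Country B against High: payoffs 2.3, 3.7, 5.7, 0.5 → best response Medium.
Country B against Embargo: payoffs 2.1, 1.4, 2.2, 3.2 → best response High.
Mutual best responses: (Free, High); (Low, Free).

Pure-strategy Nash equilibria: (Free, High); (Low, Free)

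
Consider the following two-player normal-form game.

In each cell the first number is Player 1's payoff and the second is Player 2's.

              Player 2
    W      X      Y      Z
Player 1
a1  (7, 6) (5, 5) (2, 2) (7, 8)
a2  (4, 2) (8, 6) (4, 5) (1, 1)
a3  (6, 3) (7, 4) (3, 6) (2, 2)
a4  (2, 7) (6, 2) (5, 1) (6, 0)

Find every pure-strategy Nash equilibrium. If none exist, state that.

The pure Nash equilibria are (a1, Z); (a2, X).

Player 1 against W: payoffs 7, 4, 6, 2 → best response a1.
Player 1 against X: payoffs 5, 8, 7, 6 → best response a2.
Player 1 against Y: payoffs 2, 4, 3, 5 → best response a4.
Player 1 against Z: payoffs 7, 1, 2, 6 → best response a1.
Player 2 against a1: payoffs 6, 5, 2, 8 → best response Z.
Player 2 against a2: payoffs 2, 6, 5, 1 → best response X.
Player 2 against a3: payoffs 3, 4, 6, 2 → best response Y.
Player 2 against a4: payoffs 7, 2, 1, 0 → best response W.
Mutual best responses: (a1, Z); (a2, X).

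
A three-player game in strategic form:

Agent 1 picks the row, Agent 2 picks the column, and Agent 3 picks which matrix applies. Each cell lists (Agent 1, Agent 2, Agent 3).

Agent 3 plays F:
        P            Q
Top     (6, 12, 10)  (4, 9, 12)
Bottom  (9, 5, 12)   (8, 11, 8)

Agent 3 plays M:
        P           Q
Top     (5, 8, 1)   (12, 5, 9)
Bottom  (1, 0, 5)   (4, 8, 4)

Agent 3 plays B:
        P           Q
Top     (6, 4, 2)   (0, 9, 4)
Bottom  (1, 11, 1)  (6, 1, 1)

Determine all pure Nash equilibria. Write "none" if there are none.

Pure NE: (Bottom, Q, F)

For each strategy profile, look for a profitable unilateral deviation.
(Top, P, F): Agent 1 can switch to Bottom (6 → 9). Not NE.
(Top, P, M): Agent 3 can switch to F (1 → 10). Not NE.
(Top, P, B): Agent 2 can switch to Q (4 → 9). Not NE.
(Top, Q, F): Agent 1 can switch to Bottom (4 → 8). Not NE.
(Top, Q, M): Agent 2 can switch to P (5 → 8). Not NE.
(Top, Q, B): Agent 1 can switch to Bottom (0 → 6). Not NE.
(Bottom, P, F): Agent 2 can switch to Q (5 → 11). Not NE.
(Bottom, P, M): Agent 1 can switch to Top (1 → 5). Not NE.
(Bottom, P, B): Agent 1 can switch to Top (1 → 6). Not NE.
(Bottom, Q, F): Agent 1 gets 8, best alternative 4; Agent 2 gets 11, best alternative 5; Agent 3 gets 8, best alternative 4. No profitable deviation — NE.
(Bottom, Q, M): Agent 1 can switch to Top (4 → 12). Not NE.
(The remaining 1 profile has a profitable deviation by the same check.)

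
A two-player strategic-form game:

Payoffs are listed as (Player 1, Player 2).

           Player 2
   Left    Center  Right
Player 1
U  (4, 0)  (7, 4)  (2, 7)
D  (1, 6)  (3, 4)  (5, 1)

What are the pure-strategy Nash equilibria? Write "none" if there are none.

Mark each player's best response to every combination of opponents' strategies; a profile where every player is best-responding is a pure Nash equilibrium.
Player 1 against Left: payoffs 4, 1 → best response U.
Player 1 against Center: payoffs 7, 3 → best response U.
Player 1 against Right: payoffs 2, 5 → best response D.
Player 2 against U: payoffs 0, 4, 7 → best response Right.
Player 2 against D: payoffs 6, 4, 1 → best response Left.
No profile is a mutual best response for all players.

This game has no pure Nash equilibrium.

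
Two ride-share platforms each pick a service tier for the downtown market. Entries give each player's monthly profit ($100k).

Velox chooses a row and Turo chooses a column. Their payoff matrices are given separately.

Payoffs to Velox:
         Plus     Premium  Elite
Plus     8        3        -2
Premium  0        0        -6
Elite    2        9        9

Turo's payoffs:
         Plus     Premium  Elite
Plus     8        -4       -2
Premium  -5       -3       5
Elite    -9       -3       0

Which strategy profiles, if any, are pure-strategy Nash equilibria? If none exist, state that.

(Plus, Plus) and (Elite, Elite)

Velox against Plus: payoffs 8, 0, 2 → best response Plus.
Velox against Premium: payoffs 3, 0, 9 → best response Elite.
Velox against Elite: payoffs -2, -6, 9 → best response Elite.
Turo against Plus: payoffs 8, -4, -2 → best response Plus.
Turo against Premium: payoffs -5, -3, 5 → best response Elite.
Turo against Elite: payoffs -9, -3, 0 → best response Elite.
Mutual best responses: (Plus, Plus); (Elite, Elite).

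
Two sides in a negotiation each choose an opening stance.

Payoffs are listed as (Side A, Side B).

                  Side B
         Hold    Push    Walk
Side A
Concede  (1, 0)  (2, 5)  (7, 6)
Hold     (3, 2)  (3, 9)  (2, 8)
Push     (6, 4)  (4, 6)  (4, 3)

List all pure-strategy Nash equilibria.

(Concede, Walk); (Push, Push)

Mark each player's best response to every combination of opponents' strategies; a profile where every player is best-responding is a pure Nash equilibrium.
Side A against Hold: payoffs 1, 3, 6 → best response Push.
Side A against Push: payoffs 2, 3, 4 → best response Push.
Side A against Walk: payoffs 7, 2, 4 → best response Concede.
Side B against Concede: payoffs 0, 5, 6 → best response Walk.
Side B against Hold: payoffs 2, 9, 8 → best response Push.
Side B against Push: payoffs 4, 6, 3 → best response Push.
Mutual best responses: (Concede, Walk); (Push, Push).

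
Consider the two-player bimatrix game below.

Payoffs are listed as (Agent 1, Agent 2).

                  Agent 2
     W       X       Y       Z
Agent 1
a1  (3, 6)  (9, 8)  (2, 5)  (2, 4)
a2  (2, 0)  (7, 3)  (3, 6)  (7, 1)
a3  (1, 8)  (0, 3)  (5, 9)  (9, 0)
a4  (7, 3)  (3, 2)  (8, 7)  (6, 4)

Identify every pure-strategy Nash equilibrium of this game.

Agent 1 against W: payoffs 3, 2, 1, 7 → best response a4.
Agent 1 against X: payoffs 9, 7, 0, 3 → best response a1.
Agent 1 against Y: payoffs 2, 3, 5, 8 → best response a4.
Agent 1 against Z: payoffs 2, 7, 9, 6 → best response a3.
Agent 2 against a1: payoffs 6, 8, 5, 4 → best response X.
Agent 2 against a2: payoffs 0, 3, 6, 1 → best response Y.
Agent 2 against a3: payoffs 8, 3, 9, 0 → best response Y.
Agent 2 against a4: payoffs 3, 2, 7, 4 → best response Y.
Mutual best responses: (a1, X); (a4, Y).

Pure-strategy Nash equilibria: (a1, X) and (a4, Y)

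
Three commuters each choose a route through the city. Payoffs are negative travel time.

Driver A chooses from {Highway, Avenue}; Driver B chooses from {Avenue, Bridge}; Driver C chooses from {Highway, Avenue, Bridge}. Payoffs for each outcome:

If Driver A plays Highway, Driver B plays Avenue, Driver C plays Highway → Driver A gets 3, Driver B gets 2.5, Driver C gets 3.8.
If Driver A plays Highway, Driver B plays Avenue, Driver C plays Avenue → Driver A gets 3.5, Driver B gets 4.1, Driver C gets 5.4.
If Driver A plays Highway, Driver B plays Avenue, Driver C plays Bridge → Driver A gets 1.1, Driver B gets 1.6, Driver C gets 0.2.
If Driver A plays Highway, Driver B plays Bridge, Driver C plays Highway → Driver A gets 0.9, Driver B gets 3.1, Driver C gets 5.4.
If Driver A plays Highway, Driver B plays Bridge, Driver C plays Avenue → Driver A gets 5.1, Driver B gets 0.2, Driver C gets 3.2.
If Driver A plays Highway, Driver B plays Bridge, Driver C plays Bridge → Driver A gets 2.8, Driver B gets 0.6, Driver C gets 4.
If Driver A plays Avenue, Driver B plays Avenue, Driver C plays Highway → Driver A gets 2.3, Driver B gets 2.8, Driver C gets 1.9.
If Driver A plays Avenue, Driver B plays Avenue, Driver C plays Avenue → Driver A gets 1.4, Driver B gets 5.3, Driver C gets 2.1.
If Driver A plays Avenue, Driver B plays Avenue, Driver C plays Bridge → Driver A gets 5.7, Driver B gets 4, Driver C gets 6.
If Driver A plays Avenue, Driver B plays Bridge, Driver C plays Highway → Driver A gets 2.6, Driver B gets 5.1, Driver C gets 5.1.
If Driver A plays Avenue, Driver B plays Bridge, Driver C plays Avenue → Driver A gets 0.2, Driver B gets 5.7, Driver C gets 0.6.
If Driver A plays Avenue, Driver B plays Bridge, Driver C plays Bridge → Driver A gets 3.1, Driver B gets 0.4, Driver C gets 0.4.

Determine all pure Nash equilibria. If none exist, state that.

The pure Nash equilibria are (Highway, Avenue, Avenue) and (Avenue, Avenue, Bridge) and (Avenue, Bridge, Highway).

Driver A against (Avenue, Highway): payoffs 3, 2.3 → best response Highway.
Driver A against (Avenue, Avenue): payoffs 3.5, 1.4 → best response Highway.
Driver A against (Avenue, Bridge): payoffs 1.1, 5.7 → best response Avenue.
Driver A against (Bridge, Highway): payoffs 0.9, 2.6 → best response Avenue.
Driver A against (Bridge, Avenue): payoffs 5.1, 0.2 → best response Highway.
Driver A against (Bridge, Bridge): payoffs 2.8, 3.1 → best response Avenue.
Driver B against (Highway, Highway): payoffs 2.5, 3.1 → best response Bridge.
Driver B against (Highway, Avenue): payoffs 4.1, 0.2 → best response Avenue.
Driver B against (Highway, Bridge): payoffs 1.6, 0.6 → best response Avenue.
Driver B against (Avenue, Highway): payoffs 2.8, 5.1 → best response Bridge.
Driver B against (Avenue, Avenue): payoffs 5.3, 5.7 → best response Bridge.
Driver B against (Avenue, Bridge): payoffs 4, 0.4 → best response Avenue.
Driver C against (Highway, Avenue): payoffs 3.8, 5.4, 0.2 → best response Avenue.
Driver C against (Highway, Bridge): payoffs 5.4, 3.2, 4 → best response Highway.
Driver C against (Avenue, Avenue): payoffs 1.9, 2.1, 6 → best response Bridge.
Driver C against (Avenue, Bridge): payoffs 5.1, 0.6, 0.4 → best response Highway.
Mutual best responses: (Highway, Avenue, Avenue); (Avenue, Avenue, Bridge); (Avenue, Bridge, Highway).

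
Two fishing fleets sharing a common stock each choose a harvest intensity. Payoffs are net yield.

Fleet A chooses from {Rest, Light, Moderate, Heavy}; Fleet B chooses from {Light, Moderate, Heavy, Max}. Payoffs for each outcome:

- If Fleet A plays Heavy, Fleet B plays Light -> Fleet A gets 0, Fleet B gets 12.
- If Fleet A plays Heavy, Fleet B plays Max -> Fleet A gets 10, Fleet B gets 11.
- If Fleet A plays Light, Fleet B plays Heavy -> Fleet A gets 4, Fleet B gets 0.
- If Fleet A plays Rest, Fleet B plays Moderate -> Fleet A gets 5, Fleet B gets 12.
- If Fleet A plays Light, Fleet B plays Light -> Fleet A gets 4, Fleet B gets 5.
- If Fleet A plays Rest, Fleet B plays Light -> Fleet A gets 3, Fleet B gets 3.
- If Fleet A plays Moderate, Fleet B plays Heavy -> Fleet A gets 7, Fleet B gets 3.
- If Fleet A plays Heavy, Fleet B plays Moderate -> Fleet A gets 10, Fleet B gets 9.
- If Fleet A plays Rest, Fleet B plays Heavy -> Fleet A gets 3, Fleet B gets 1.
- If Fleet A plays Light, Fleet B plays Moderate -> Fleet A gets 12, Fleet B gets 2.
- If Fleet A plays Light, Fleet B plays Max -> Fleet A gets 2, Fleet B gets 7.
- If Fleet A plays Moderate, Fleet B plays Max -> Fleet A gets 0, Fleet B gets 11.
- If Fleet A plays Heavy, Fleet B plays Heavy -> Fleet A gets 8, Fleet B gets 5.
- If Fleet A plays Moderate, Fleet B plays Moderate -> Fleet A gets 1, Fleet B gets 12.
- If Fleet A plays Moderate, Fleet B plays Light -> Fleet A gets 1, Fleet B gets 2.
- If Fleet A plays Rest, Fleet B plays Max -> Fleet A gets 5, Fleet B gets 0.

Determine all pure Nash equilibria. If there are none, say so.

For each strategy profile, look for a profitable unilateral deviation.
(Rest, Light): Fleet A can switch to Light (3 → 4). Not NE.
(Rest, Moderate): Fleet A can switch to Light (5 → 12). Not NE.
(Rest, Heavy): Fleet A can switch to Light (3 → 4). Not NE.
(Rest, Max): Fleet A can switch to Heavy (5 → 10). Not NE.
(Light, Light): Fleet B can switch to Max (5 → 7). Not NE.
(Light, Moderate): Fleet B can switch to Light (2 → 5). Not NE.
(The remaining 10 profiles each have a profitable deviation by the same check.)

This game has no pure Nash equilibrium.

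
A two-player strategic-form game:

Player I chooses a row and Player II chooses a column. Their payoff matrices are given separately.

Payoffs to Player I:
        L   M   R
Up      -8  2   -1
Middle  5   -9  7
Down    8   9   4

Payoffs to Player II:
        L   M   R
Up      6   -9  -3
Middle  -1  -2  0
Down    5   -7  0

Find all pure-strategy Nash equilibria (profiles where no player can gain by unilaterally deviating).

Player I against L: payoffs -8, 5, 8 → best response Down.
Player I against M: payoffs 2, -9, 9 → best response Down.
Player I against R: payoffs -1, 7, 4 → best response Middle.
Player II against Up: payoffs 6, -9, -3 → best response L.
Player II against Middle: payoffs -1, -2, 0 → best response R.
Player II against Down: payoffs 5, -7, 0 → best response L.
Mutual best responses: (Middle, R); (Down, L).

Pure-strategy Nash equilibria: (Middle, R), (Down, L)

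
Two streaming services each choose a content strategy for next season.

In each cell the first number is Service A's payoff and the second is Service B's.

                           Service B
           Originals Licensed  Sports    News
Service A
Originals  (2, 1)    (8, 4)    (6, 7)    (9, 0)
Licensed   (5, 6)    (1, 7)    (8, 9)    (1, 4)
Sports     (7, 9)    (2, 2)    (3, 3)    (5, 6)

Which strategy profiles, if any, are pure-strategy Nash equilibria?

Pure-strategy Nash equilibria: (Licensed, Sports); (Sports, Originals)

Service A against Originals: payoffs 2, 5, 7 → best response Sports.
Service A against Licensed: payoffs 8, 1, 2 → best response Originals.
Service A against Sports: payoffs 6, 8, 3 → best response Licensed.
Service A against News: payoffs 9, 1, 5 → best response Originals.
Service B against Originals: payoffs 1, 4, 7, 0 → best response Sports.
Service B against Licensed: payoffs 6, 7, 9, 4 → best response Sports.
Service B against Sports: payoffs 9, 2, 3, 6 → best response Originals.
Mutual best responses: (Licensed, Sports); (Sports, Originals).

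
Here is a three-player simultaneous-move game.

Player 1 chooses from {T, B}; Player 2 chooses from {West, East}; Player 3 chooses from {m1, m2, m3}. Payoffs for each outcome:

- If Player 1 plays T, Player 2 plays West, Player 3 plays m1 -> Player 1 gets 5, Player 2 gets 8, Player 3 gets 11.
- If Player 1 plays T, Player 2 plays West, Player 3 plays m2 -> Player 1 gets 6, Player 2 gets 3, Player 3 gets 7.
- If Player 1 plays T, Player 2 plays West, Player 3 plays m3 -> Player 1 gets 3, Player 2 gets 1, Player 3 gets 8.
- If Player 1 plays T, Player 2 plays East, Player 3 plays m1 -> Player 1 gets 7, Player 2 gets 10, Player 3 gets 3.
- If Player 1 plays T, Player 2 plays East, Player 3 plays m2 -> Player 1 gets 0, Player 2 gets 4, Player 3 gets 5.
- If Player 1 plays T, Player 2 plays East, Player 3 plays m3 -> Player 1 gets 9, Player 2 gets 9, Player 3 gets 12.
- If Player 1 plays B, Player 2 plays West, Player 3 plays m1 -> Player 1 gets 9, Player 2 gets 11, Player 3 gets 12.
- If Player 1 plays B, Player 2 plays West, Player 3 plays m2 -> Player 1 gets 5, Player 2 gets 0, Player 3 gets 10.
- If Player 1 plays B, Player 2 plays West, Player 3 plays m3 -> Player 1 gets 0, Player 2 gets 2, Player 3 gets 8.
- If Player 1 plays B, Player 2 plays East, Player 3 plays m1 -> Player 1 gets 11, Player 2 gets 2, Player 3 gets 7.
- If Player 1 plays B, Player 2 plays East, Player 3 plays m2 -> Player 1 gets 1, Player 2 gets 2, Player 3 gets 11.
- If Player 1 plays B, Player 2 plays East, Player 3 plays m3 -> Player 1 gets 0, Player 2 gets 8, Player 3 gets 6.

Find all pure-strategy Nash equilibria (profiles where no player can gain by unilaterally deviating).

(T, West, m1): Player 1 can switch to B (5 → 9). Not NE.
(T, West, m2): Player 2 can switch to East (3 → 4). Not NE.
(T, West, m3): Player 2 can switch to East (1 → 9). Not NE.
(T, East, m1): Player 1 can switch to B (7 → 11). Not NE.
(T, East, m2): Player 1 can switch to B (0 → 1). Not NE.
(T, East, m3): Player 1 gets 9, best alternative 0; Player 2 gets 9, best alternative 1; Player 3 gets 12, best alternative 5. No profitable deviation — NE.
(B, West, m1): Player 1 gets 9, best alternative 5; Player 2 gets 11, best alternative 2; Player 3 gets 12, best alternative 10. No profitable deviation — NE.
(B, West, m2): Player 1 can switch to T (5 → 6). Not NE.
(B, East, m2): Player 1 gets 1, best alternative 0; Player 2 gets 2, best alternative 0; Player 3 gets 11, best alternative 7. No profitable deviation — NE.
(The remaining 3 profiles each have a profitable deviation by the same check.)

The pure Nash equilibria are (T, East, m3) and (B, West, m1) and (B, East, m2).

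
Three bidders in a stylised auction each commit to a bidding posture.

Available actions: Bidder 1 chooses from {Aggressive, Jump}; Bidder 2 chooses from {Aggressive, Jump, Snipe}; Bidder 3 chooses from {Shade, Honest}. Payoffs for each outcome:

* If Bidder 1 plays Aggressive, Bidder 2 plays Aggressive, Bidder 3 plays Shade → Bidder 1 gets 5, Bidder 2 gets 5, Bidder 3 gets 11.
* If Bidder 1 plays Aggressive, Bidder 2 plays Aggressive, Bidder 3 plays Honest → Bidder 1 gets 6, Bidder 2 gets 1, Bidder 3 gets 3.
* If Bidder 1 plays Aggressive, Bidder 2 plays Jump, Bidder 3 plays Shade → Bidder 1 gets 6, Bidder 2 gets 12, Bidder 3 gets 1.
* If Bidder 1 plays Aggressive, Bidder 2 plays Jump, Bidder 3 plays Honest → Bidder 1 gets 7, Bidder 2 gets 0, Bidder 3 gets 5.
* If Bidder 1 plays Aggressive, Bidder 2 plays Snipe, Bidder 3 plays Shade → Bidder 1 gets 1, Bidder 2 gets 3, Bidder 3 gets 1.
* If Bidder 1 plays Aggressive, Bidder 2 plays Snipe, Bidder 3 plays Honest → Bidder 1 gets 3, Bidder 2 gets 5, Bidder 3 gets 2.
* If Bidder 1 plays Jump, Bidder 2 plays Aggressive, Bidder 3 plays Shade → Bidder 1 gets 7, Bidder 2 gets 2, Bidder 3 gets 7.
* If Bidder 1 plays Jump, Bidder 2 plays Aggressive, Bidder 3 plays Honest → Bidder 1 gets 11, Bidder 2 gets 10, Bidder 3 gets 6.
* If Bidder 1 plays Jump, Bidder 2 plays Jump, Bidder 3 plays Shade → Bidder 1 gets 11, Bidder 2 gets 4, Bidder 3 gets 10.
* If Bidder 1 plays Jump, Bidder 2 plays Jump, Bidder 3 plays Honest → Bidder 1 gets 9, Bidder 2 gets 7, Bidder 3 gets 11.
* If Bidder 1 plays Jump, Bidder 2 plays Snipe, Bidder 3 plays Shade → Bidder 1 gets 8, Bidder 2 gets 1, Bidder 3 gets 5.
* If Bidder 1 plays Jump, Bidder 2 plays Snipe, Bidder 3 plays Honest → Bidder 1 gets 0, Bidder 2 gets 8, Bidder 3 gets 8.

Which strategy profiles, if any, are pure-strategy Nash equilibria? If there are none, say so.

(Aggressive, Snipe, Honest)

Mark each player's best response to every combination of opponents' strategies; a profile where every player is best-responding is a pure Nash equilibrium.
Bidder 1 against (Aggressive, Shade): payoffs 5, 7 → best response Jump.
Bidder 1 against (Aggressive, Honest): payoffs 6, 11 → best response Jump.
Bidder 1 against (Jump, Shade): payoffs 6, 11 → best response Jump.
Bidder 1 against (Jump, Honest): payoffs 7, 9 → best response Jump.
Bidder 1 against (Snipe, Shade): payoffs 1, 8 → best response Jump.
Bidder 1 against (Snipe, Honest): payoffs 3, 0 → best response Aggressive.
Bidder 2 against (Aggressive, Shade): payoffs 5, 12, 3 → best response Jump.
Bidder 2 against (Aggressive, Honest): payoffs 1, 0, 5 → best response Snipe.
Bidder 2 against (Jump, Shade): payoffs 2, 4, 1 → best response Jump.
Bidder 2 against (Jump, Honest): payoffs 10, 7, 8 → best response Aggressive.
Bidder 3 against (Aggressive, Aggressive): payoffs 11, 3 → best response Shade.
Bidder 3 against (Aggressive, Jump): payoffs 1, 5 → best response Honest.
Bidder 3 against (Aggressive, Snipe): payoffs 1, 2 → best response Honest.
Bidder 3 against (Jump, Aggressive): payoffs 7, 6 → best response Shade.
Bidder 3 against (Jump, Jump): payoffs 10, 11 → best response Honest.
Bidder 3 against (Jump, Snipe): payoffs 5, 8 → best response Honest.
Mutual best responses: (Aggressive, Snipe, Honest).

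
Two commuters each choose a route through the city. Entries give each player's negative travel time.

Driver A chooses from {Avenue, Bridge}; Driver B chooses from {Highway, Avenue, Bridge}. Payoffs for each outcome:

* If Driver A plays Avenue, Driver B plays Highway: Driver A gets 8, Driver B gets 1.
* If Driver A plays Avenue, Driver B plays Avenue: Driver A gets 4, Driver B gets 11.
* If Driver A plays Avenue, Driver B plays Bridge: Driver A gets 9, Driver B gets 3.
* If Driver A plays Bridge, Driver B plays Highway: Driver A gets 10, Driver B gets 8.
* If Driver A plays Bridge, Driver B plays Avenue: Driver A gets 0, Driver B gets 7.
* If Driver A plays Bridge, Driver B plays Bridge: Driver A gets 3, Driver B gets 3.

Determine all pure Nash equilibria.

Pure-strategy Nash equilibria: (Avenue, Avenue), (Bridge, Highway)

(Avenue, Highway): Driver A can switch to Bridge (8 → 10). Not NE.
(Avenue, Avenue): Driver A gets 4, best alternative 0; Driver B gets 11, best alternative 3. No profitable deviation — NE.
(Avenue, Bridge): Driver B can switch to Avenue (3 → 11). Not NE.
(Bridge, Highway): Driver A gets 10, best alternative 8; Driver B gets 8, best alternative 7. No profitable deviation — NE.
(Bridge, Avenue): Driver A can switch to Avenue (0 → 4). Not NE.
(Bridge, Bridge): Driver A can switch to Avenue (3 → 9). Not NE.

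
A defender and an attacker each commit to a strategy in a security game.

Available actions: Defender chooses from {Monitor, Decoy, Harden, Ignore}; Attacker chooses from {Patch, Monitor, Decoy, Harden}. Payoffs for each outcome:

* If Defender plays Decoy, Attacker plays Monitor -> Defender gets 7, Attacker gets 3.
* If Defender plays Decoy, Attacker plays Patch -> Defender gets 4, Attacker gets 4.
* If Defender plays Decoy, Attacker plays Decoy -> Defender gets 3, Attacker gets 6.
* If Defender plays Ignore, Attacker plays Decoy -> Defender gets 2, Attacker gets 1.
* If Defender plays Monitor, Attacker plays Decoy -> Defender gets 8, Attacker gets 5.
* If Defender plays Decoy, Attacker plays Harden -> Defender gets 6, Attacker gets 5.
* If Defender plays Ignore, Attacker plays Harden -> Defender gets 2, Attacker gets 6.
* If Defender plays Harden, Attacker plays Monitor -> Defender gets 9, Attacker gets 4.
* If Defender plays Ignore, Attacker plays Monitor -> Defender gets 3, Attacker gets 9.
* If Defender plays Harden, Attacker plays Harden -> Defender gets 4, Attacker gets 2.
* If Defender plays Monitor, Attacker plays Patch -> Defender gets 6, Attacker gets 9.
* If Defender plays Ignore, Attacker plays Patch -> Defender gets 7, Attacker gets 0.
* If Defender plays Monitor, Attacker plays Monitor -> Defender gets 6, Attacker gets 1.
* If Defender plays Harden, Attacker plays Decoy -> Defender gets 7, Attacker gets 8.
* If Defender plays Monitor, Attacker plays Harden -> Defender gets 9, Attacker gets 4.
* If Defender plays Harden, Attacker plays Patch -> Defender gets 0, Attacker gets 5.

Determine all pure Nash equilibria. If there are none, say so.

This game has no pure Nash equilibrium.

(Monitor, Patch): Defender can switch to Ignore (6 → 7). Not NE.
(Monitor, Monitor): Defender can switch to Decoy (6 → 7). Not NE.
(Monitor, Decoy): Attacker can switch to Patch (5 → 9). Not NE.
(Monitor, Harden): Attacker can switch to Patch (4 → 9). Not NE.
(Decoy, Patch): Defender can switch to Monitor (4 → 6). Not NE.
(Decoy, Monitor): Defender can switch to Harden (7 → 9). Not NE.
(Decoy, Decoy): Defender can switch to Monitor (3 → 8). Not NE.
(Decoy, Harden): Defender can switch to Monitor (6 → 9). Not NE.
(Harden, Patch): Defender can switch to Monitor (0 → 6). Not NE.
(Harden, Monitor): Attacker can switch to Patch (4 → 5). Not NE.
(The remaining 6 profiles each have a profitable deviation by the same check.)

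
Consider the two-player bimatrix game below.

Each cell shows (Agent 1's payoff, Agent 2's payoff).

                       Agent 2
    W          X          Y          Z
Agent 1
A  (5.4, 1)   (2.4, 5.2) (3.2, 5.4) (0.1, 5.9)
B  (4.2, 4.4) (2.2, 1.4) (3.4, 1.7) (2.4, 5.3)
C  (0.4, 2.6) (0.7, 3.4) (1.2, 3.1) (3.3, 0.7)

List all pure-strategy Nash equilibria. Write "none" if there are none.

(A, W): Agent 2 can switch to X (1 → 5.2). Not NE.
(A, X): Agent 2 can switch to Y (5.2 → 5.4). Not NE.
(A, Y): Agent 1 can switch to B (3.2 → 3.4). Not NE.
(A, Z): Agent 1 can switch to B (0.1 → 2.4). Not NE.
(B, W): Agent 1 can switch to A (4.2 → 5.4). Not NE.
(B, X): Agent 1 can switch to A (2.2 → 2.4). Not NE.
(B, Y): Agent 2 can switch to W (1.7 → 4.4). Not NE.
(B, Z): Agent 1 can switch to C (2.4 → 3.3). Not NE.
(C, W): Agent 1 can switch to A (0.4 → 5.4). Not NE.
(C, X): Agent 1 can switch to A (0.7 → 2.4). Not NE.
(The remaining 2 profiles each have a profitable deviation by the same check.)

There is no pure-strategy Nash equilibrium.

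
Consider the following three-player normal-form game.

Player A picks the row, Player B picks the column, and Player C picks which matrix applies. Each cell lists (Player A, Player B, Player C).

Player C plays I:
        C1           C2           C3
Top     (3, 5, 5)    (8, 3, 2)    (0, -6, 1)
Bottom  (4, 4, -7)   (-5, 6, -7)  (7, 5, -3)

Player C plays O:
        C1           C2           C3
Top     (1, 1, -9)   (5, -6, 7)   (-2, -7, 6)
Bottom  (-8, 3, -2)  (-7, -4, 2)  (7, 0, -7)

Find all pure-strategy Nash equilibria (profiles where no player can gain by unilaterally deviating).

none

(Top, C1, I): Player A can switch to Bottom (3 → 4). Not NE.
(Top, C1, O): Player C can switch to I (-9 → 5). Not NE.
(Top, C2, I): Player B can switch to C1 (3 → 5). Not NE.
(Top, C2, O): Player B can switch to C1 (-6 → 1). Not NE.
(Top, C3, I): Player A can switch to Bottom (0 → 7). Not NE.
(Top, C3, O): Player A can switch to Bottom (-2 → 7). Not NE.
(The remaining 6 profiles each have a profitable deviation by the same check.)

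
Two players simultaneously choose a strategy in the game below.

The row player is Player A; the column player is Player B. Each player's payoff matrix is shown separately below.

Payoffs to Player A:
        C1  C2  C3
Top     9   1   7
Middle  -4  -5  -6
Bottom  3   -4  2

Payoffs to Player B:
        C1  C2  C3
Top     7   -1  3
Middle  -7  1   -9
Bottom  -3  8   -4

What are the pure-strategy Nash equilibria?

Pure NE: (Top, C1)

For each player, find the best response to each opponent profile; mutual best responses are the pure NE.
Player A against C1: payoffs 9, -4, 3 → best response Top.
Player A against C2: payoffs 1, -5, -4 → best response Top.
Player A against C3: payoffs 7, -6, 2 → best response Top.
Player B against Top: payoffs 7, -1, 3 → best response C1.
Player B against Middle: payoffs -7, 1, -9 → best response C2.
Player B against Bottom: payoffs -3, 8, -4 → best response C2.
Mutual best responses: (Top, C1).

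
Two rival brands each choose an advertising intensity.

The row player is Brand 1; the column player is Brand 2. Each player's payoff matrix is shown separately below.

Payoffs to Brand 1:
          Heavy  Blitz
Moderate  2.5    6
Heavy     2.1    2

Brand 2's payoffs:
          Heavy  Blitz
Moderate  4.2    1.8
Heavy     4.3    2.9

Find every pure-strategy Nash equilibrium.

Check each profile: it is a Nash equilibrium iff no player can strictly gain by switching unilaterally.
(Moderate, Heavy): Brand 1 gets 2.5, best alternative 2.1; Brand 2 gets 4.2, best alternative 1.8. No profitable deviation — NE.
(Moderate, Blitz): Brand 2 can switch to Heavy (1.8 → 4.2). Not NE.
(Heavy, Heavy): Brand 1 can switch to Moderate (2.1 → 2.5). Not NE.
(Heavy, Blitz): Brand 1 can switch to Moderate (2 → 6). Not NE.

The unique pure-strategy Nash equilibrium is (Moderate, Heavy).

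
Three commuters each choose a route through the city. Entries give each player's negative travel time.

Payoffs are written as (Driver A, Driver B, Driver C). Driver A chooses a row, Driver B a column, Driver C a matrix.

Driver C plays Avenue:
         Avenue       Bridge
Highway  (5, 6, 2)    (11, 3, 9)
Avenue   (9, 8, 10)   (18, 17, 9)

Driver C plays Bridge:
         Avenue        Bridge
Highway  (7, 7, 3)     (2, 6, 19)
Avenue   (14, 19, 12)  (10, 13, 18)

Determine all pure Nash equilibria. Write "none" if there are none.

The unique pure-strategy Nash equilibrium is (Avenue, Avenue, Bridge).

Driver A against (Avenue, Avenue): payoffs 5, 9 → best response Avenue.
Driver A against (Avenue, Bridge): payoffs 7, 14 → best response Avenue.
Driver A against (Bridge, Avenue): payoffs 11, 18 → best response Avenue.
Driver A against (Bridge, Bridge): payoffs 2, 10 → best response Avenue.
Driver B against (Highway, Avenue): payoffs 6, 3 → best response Avenue.
Driver B against (Highway, Bridge): payoffs 7, 6 → best response Avenue.
Driver B against (Avenue, Avenue): payoffs 8, 17 → best response Bridge.
Driver B against (Avenue, Bridge): payoffs 19, 13 → best response Avenue.
Driver C against (Highway, Avenue): payoffs 2, 3 → best response Bridge.
Driver C against (Highway, Bridge): payoffs 9, 19 → best response Bridge.
Driver C against (Avenue, Avenue): payoffs 10, 12 → best response Bridge.
Driver C against (Avenue, Bridge): payoffs 9, 18 → best response Bridge.
Mutual best responses: (Avenue, Avenue, Bridge).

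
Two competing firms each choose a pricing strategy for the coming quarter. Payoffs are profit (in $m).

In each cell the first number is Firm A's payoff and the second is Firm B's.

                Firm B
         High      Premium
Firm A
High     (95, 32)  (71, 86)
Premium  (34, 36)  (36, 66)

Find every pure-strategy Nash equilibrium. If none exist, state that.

For each strategy profile, look for a profitable unilateral deviation.
(High, High): Firm B can switch to Premium (32 → 86). Not NE.
(High, Premium): Firm A gets 71, best alternative 36; Firm B gets 86, best alternative 32. No profitable deviation — NE.
(Premium, High): Firm A can switch to High (34 → 95). Not NE.
(Premium, Premium): Firm A can switch to High (36 → 71). Not NE.

The unique pure-strategy Nash equilibrium is (High, Premium).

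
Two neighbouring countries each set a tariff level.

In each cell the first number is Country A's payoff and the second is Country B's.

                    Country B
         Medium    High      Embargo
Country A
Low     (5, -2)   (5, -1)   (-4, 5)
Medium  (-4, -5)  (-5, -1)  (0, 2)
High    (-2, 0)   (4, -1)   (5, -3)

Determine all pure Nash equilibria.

Country A against Medium: payoffs 5, -4, -2 → best response Low.
Country A against High: payoffs 5, -5, 4 → best response Low.
Country A against Embargo: payoffs -4, 0, 5 → best response High.
Country B against Low: payoffs -2, -1, 5 → best response Embargo.
Country B against Medium: payoffs -5, -1, 2 → best response Embargo.
Country B against High: payoffs 0, -1, -3 → best response Medium.
No profile is a mutual best response for all players.

none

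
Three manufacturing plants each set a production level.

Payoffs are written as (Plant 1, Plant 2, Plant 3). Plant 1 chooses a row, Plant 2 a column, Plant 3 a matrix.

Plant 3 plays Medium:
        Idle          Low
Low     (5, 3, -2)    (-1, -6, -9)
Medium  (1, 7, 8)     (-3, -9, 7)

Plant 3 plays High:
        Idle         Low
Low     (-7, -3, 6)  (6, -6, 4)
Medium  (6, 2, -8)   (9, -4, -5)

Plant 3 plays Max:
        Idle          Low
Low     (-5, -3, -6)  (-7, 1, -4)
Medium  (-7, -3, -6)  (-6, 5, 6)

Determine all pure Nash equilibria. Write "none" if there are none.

This game has no pure Nash equilibrium.

Mark each player's best response to every combination of opponents' strategies; a profile where every player is best-responding is a pure Nash equilibrium.
Plant 1 against (Idle, Medium): payoffs 5, 1 → best response Low.
Plant 1 against (Idle, High): payoffs -7, 6 → best response Medium.
Plant 1 against (Idle, Max): payoffs -5, -7 → best response Low.
Plant 1 against (Low, Medium): payoffs -1, -3 → best response Low.
Plant 1 against (Low, High): payoffs 6, 9 → best response Medium.
Plant 1 against (Low, Max): payoffs -7, -6 → best response Medium.
Plant 2 against (Low, Medium): payoffs 3, -6 → best response Idle.
Plant 2 against (Low, High): payoffs -3, -6 → best response Idle.
Plant 2 against (Low, Max): payoffs -3, 1 → best response Low.
Plant 2 against (Medium, Medium): payoffs 7, -9 → best response Idle.
Plant 2 against (Medium, High): payoffs 2, -4 → best response Idle.
Plant 2 against (Medium, Max): payoffs -3, 5 → best response Low.
Plant 3 against (Low, Idle): payoffs -2, 6, -6 → best response High.
Plant 3 against (Low, Low): payoffs -9, 4, -4 → best response High.
Plant 3 against (Medium, Idle): payoffs 8, -8, -6 → best response Medium.
Plant 3 against (Medium, Low): payoffs 7, -5, 6 → best response Medium.
No profile is a mutual best response for all players.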